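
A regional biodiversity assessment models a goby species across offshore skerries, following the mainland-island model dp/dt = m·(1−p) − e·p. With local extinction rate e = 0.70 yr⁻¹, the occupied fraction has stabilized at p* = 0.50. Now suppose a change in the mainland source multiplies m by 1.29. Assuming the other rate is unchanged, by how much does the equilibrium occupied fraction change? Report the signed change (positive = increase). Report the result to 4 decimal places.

Balance m(1−p*) = e·p* gives m = e·p*/(1−p*) = 0.70×0.50000/0.50000 = 0.70000.
New p* = m/(m+e) = 0.90300/(0.90300+0.70000) = 0.56332.
Δp* = 0.56332 − 0.50000 = +0.06332.

0.0633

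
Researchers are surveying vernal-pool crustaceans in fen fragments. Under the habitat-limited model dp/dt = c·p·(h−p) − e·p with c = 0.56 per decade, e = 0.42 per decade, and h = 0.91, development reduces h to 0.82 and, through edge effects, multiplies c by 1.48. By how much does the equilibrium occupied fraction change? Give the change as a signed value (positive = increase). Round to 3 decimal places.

Before: p* = h − e/c = 0.91 − 0.42/0.56 = 0.91 − 0.7500 = 0.1600.
After: c = 0.8288, e = 0.42, h = 0.82; p* = 0.82 − 0.42/0.8288 = 0.3132.
Δp* = 0.3132 − 0.1600 = +0.1532.

0.153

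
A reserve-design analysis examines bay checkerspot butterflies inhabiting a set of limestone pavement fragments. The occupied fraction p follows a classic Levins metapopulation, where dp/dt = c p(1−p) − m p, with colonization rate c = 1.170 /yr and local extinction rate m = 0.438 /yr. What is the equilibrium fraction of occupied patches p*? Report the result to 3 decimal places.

Setting dp/dt = 0 and dividing through by p* gives c·(1−p*) = m.
So p* = 1 − m/c = 1 − 0.438/1.170 = 1 − 0.3744 = 0.6256.

0.626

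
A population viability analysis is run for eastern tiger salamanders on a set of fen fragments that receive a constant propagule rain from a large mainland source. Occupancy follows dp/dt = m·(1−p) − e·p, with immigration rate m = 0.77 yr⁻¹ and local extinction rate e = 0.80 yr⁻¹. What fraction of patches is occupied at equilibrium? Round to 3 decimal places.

Setting dp/dt = 0: m − m·p* = e·p*, so m = (m+e)·p*.
p* = m/(m+e) = 0.77/(0.77+0.80) = 0.77/1.5700 = 0.4904.

0.490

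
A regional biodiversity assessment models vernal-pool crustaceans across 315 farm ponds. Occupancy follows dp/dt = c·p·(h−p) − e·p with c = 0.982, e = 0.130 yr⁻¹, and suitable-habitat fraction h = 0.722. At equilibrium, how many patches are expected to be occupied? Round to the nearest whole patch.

p* = h − e/c = 0.722 − 0.1324 = 0.5896.
Expected occupied patches = N × p* = 315 × 0.5896 = 185.73 ≈ 186.

186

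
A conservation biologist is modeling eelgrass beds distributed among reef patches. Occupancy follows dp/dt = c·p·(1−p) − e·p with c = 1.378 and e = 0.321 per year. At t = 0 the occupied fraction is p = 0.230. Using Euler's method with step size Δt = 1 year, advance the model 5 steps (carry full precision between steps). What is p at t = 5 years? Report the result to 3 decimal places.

Update rule: p ← p + [c·p·(1−p) − e·p]·Δt with Δt = 1.
p: 0.23000 → 0.40021  (Δp = +0.17021)
p: 0.40021 → 0.60252  (Δp = +0.20231)
p: 0.60252 → 0.73913  (Δp = +0.13661)
p: 0.73913 → 0.76757  (Δp = +0.02844)
p: 0.76757 → 0.76702  (Δp = -0.00055)

0.767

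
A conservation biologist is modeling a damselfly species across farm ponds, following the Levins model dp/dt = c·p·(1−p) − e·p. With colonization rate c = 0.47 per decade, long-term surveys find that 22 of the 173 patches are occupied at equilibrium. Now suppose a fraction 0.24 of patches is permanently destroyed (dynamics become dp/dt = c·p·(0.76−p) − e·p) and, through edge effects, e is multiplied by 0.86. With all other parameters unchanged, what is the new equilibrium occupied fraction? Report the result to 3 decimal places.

Observed p* = 22/173 = 0.12717.
Balance c(1−p*) = e gives e = 0.47×(1 − 0.12717) = 0.41023.
New p* = 0.76 − e/c = 0.76 − 0.35280/0.47000 = 0.00936.

0.009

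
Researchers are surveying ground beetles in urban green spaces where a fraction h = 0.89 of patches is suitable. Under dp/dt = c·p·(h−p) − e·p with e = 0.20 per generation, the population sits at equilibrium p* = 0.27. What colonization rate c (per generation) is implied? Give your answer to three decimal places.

At equilibrium c(h−p*) = e, so c = e/(h−p*).
c = 0.20/(0.89 − 0.27) = 0.20/0.6200 = 0.3226.

0.323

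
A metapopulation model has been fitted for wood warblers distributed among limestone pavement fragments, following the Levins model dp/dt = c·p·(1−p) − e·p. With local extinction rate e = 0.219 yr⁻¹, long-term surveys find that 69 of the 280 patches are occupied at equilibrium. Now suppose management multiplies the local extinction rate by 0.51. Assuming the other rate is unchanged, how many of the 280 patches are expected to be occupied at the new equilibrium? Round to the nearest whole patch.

172

Observed p* = 69/280 = 0.24643.
Balance c(1−p*) = e gives c = e/(1 − 0.24643) = 0.219/0.75357 = 0.29062.
New p* = 1 − e/c = 1 − 0.11169/0.29062 = 0.61568.
Expected occupied = 280 × 0.61568 = 172.39 ≈ 172.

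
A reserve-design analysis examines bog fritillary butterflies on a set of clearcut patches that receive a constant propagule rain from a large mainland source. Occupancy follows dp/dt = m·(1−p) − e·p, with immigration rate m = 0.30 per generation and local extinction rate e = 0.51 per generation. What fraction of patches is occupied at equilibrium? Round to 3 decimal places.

At equilibrium the propagule rain into empty patches balances local extinction: m(1−p*) = e·p*.
p* = m/(m+e) = 0.30/(0.30+0.51) = 0.30/0.8100 = 0.3704.

0.370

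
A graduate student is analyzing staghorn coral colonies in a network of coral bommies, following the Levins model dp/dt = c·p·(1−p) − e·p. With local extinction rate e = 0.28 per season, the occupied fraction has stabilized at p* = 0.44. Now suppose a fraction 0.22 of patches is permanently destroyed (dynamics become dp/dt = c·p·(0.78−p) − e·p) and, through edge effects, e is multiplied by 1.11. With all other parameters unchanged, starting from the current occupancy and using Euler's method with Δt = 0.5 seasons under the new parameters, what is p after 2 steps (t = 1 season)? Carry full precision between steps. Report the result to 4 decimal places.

0.3834

Balance c(1−p*) = e gives c = e/(1 − 0.44000) = 0.28/0.56000 = 0.50000.
Starting from p₀ = 0.44000; update p ← p + (dp/dt)·Δt with the new parameters.
step 1: Δp = -0.03098, p = 0.40902
step 2: Δp = -0.02563, p = 0.38340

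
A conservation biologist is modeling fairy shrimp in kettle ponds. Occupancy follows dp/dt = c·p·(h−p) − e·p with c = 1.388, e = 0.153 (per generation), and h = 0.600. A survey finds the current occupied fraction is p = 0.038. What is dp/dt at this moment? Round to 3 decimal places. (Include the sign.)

0.024

Colonization term: c·p·(h−p) = 1.388×0.038×0.5620 = 0.02964.
Extinction term: e·p = 0.00581.
dp/dt = 0.02964 − 0.00581 = 0.02383.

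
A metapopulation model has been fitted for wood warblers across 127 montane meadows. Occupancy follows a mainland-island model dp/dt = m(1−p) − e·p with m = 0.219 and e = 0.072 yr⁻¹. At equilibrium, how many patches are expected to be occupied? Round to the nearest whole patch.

96

p* = m/(m+e) = 0.219/0.2910 = 0.7526.
Expected occupied patches = N × p* = 127 × 0.7526 = 95.58 ≈ 96.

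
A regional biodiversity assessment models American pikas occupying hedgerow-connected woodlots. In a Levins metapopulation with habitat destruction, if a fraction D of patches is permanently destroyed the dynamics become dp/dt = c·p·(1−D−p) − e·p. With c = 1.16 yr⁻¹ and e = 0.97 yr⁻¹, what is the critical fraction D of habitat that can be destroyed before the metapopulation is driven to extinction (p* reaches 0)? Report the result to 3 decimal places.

The nontrivial equilibrium is p* = (1−D) − e/c; extinction occurs when this hits zero.
So D_crit = 1 − e/c = 1 − 0.97/1.16 = 1 − 0.8362 = 0.1638.
Note this equals the original equilibrium occupancy — the Levins extinction-debt result.

0.164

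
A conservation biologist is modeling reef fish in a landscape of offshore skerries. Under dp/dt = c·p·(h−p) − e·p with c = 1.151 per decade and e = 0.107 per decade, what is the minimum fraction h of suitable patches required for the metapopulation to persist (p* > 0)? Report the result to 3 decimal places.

0.093

p* = h − e/c is positive only when h > e/c.
h_min = e/c = 0.107/1.151 = 0.0930.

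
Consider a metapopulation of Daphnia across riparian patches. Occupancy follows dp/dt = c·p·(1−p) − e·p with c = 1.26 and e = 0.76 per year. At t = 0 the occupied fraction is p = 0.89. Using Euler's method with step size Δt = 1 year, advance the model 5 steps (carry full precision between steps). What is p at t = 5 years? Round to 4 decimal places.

0.3918

Update rule: p ← p + [c·p·(1−p) − e·p]·Δt with Δt = 1.
p: 0.89000 → 0.33695  (Δp = -0.55305)
p: 0.33695 → 0.36237  (Δp = +0.02542)
p: 0.36237 → 0.37810  (Δp = +0.01573)
p: 0.37810 → 0.38702  (Δp = +0.00892)
p: 0.38702 → 0.39180  (Δp = +0.00478)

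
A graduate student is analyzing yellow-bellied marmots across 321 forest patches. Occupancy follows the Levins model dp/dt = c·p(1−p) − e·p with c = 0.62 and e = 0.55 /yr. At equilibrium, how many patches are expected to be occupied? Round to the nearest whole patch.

36

p* = 1 − e/c = 1 − 0.55/0.62 = 0.1129.
Expected occupied patches = N × p* = 321 × 0.1129 = 36.24 ≈ 36.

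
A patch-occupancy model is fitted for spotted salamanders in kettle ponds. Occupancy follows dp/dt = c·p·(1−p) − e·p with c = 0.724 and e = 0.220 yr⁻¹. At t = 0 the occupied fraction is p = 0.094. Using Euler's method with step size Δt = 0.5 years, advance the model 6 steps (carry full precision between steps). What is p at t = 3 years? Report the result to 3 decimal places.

Update rule: p ← p + [c·p·(1−p) − e·p]·Δt with Δt = 0.5.
step 1: Δp = +0.02049, p = 0.11449
step 2: Δp = +0.02411, p = 0.13860
step 3: Δp = +0.02797, p = 0.16657
step 4: Δp = +0.03193, p = 0.19850
step 5: Δp = +0.03576, p = 0.23426
step 6: Δp = +0.03917, p = 0.27343

0.273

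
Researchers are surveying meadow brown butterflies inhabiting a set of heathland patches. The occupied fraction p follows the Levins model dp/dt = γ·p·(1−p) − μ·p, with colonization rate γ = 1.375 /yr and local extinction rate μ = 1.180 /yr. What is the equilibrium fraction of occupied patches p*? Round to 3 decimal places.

0.142

At equilibrium, colonization balances extinction: γ·p*·(1−p*) = μ·p*.
So p* = 1 − μ/γ = 1 − 1.180/1.375 = 1 − 0.8582 = 0.1418.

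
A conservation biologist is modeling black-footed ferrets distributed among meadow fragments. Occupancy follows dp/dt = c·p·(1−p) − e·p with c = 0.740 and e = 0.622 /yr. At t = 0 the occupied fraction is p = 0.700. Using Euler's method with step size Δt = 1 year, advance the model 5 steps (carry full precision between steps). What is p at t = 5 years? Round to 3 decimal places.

Update rule: p ← p + [c·p·(1−p) − e·p]·Δt with Δt = 1.
t = 1: p = 0.70000 + (-0.28000) = 0.42000
t = 2: p = 0.42000 + (-0.08098) = 0.33902
t = 3: p = 0.33902 + (-0.04505) = 0.29398
t = 4: p = 0.29398 + (-0.02926) = 0.26471
t = 5: p = 0.26471 + (-0.02062) = 0.24409

0.244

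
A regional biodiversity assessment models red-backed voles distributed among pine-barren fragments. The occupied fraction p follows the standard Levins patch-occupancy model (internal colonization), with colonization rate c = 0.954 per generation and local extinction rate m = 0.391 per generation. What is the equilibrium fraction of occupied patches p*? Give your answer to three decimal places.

Setting dp/dt = 0 and dividing through by p* gives c·(1−p*) = m.
So p* = 1 − m/c = 1 − 0.391/0.954 = 1 − 0.4099 = 0.5901.

0.590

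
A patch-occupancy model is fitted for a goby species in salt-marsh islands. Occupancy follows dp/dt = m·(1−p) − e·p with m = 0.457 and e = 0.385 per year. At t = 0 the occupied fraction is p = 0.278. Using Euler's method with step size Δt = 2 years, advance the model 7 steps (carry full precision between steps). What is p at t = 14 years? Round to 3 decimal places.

0.561

Update rule: p ← p + [m·(1−p) − e·p]·Δt with Δt = 2.
  1  |  dp/dt·Δt = +0.445848  |  p_1 = 0.723848
  2  |  dp/dt·Δt = -0.304960  |  p_2 = 0.418888
  3  |  dp/dt·Δt = +0.208593  |  p_3 = 0.627481
  4  |  dp/dt·Δt = -0.142677  |  p_4 = 0.484803
  5  |  dp/dt·Δt = +0.097591  |  p_5 = 0.582395
  6  |  dp/dt·Δt = -0.066752  |  p_6 = 0.515642
  7  |  dp/dt·Δt = +0.045659  |  p_7 = 0.561301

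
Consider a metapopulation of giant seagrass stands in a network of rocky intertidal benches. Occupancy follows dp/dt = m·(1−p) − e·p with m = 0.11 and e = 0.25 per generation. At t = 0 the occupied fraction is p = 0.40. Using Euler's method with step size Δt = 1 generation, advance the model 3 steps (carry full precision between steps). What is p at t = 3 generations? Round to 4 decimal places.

0.3303

Update rule: p ← p + [m·(1−p) − e·p]·Δt with Δt = 1.
step 1: Δp = -0.03400, p = 0.36600
step 2: Δp = -0.02176, p = 0.34424
step 3: Δp = -0.01393, p = 0.33031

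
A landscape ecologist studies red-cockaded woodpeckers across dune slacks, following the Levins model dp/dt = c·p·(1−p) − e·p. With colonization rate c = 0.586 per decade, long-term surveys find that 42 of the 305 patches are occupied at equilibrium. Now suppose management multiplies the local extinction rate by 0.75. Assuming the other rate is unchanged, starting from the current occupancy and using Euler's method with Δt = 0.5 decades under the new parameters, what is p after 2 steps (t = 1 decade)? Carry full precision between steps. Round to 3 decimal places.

Observed p* = 42/305 = 0.13770.
Balance c(1−p*) = e gives e = 0.586×(1 − 0.13770) = 0.50530.
Starting from p₀ = 0.13770; update p ← p + (dp/dt)·Δt with the new parameters.
  1  |  dp/dt·Δt = +0.008698  |  p_1 = 0.146403
  2  |  dp/dt·Δt = +0.008874  |  p_2 = 0.155277

0.155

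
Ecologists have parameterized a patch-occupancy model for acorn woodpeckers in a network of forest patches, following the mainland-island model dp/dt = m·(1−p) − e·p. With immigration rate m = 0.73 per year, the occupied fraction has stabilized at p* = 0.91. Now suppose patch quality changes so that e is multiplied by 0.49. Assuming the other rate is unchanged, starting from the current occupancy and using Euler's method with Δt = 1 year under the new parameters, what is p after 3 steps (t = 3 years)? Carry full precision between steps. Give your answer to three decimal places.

Balance m(1−p*) = e·p* gives e = m(1−p*)/p* = 0.73×0.09000/0.91000 = 0.07220.
Starting from p₀ = 0.91000; update p ← p + (dp/dt)·Δt with the new parameters.
step 1: Δp = +0.03351, p = 0.94351
step 2: Δp = +0.00786, p = 0.95137
step 3: Δp = +0.00184, p = 0.95321

0.953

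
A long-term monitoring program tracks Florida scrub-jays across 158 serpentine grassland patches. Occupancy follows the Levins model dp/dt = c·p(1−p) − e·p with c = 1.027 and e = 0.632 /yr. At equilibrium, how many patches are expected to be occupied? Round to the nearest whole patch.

61

p* = 1 − e/c = 1 − 0.632/1.027 = 0.3846.
Expected occupied patches = N × p* = 158 × 0.3846 = 60.77 ≈ 61.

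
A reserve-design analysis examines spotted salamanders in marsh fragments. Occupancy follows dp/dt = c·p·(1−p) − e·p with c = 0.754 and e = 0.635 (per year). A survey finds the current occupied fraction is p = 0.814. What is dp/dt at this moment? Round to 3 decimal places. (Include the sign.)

-0.403

Colonization term: c·p·(1−p) = 0.754×0.814×0.1860 = 0.11416.
Extinction term: e·p = 0.51689.
dp/dt = 0.11416 − 0.51689 = -0.40273.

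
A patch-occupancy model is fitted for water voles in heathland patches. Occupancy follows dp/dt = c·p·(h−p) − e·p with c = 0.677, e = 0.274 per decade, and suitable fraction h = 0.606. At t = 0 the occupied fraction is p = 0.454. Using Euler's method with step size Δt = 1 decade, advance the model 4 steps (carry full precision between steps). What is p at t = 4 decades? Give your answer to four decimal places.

Update rule: p ← p + [c·p·(h−p) − e·p]·Δt with Δt = 1.
t = 1: p = 0.45400 + (-0.07768) = 0.37632
t = 2: p = 0.37632 + (-0.04460) = 0.33173
t = 3: p = 0.33173 + (-0.02930) = 0.30243
t = 4: p = 0.30243 + (-0.02071) = 0.28172

0.2817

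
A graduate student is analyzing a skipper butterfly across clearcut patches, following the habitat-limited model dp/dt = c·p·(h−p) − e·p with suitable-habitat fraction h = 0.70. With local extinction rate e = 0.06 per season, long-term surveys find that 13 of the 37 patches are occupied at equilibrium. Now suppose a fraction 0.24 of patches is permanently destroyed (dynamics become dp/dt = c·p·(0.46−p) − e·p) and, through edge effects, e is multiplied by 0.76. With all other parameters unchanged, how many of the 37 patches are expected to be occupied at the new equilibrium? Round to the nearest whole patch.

7

Observed p* = 13/37 = 0.35135.
Balance c(h−p*) = e gives c = e/(0.7 − 0.35135) = 0.06/0.34865 = 0.17209.
New p* = 0.46 − e/c = 0.46 − 0.04560/0.17209 = 0.19502.
Expected occupied = 37 × 0.19502 = 7.22 ≈ 7.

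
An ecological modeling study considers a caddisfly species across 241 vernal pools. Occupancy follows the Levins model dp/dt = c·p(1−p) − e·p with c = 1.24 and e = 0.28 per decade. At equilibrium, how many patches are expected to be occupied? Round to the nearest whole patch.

p* = 1 − e/c = 1 − 0.28/1.24 = 0.7742.
Expected occupied patches = N × p* = 241 × 0.7742 = 186.58 ≈ 187.

187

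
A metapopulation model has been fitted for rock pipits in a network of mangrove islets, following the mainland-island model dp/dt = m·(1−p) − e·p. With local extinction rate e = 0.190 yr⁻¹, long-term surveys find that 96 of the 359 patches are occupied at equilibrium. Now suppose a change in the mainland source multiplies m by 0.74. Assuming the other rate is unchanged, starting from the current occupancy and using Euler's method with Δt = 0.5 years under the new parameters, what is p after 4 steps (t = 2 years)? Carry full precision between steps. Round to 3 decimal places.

0.245

Observed p* = 96/359 = 0.26741.
Balance m(1−p*) = e·p* gives m = e·p*/(1−p*) = 0.190×0.26741/0.73259 = 0.06935.
Starting from p₀ = 0.26741; update p ← p + (dp/dt)·Δt with the new parameters.
p: 0.26741 → 0.26080  (Δp = -0.00661)
p: 0.26080 → 0.25500  (Δp = -0.00581)
p: 0.25500 → 0.24989  (Δp = -0.00511)
p: 0.24989 → 0.24540  (Δp = -0.00449)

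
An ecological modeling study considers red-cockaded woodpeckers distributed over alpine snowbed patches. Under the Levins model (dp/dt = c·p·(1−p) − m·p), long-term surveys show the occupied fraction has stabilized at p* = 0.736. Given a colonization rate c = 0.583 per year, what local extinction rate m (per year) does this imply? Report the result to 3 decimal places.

At equilibrium c(1−p*) = m.
m = 0.583 × (1 − 0.736) = 0.583 × 0.2640 = 0.1539.

0.154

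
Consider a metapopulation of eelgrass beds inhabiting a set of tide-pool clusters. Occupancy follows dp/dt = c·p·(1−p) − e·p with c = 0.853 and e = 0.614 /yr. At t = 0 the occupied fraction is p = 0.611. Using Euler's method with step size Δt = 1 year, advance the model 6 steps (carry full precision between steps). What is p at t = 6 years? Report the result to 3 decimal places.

0.305

Update rule: p ← p + [c·p·(1−p) − e·p]·Δt with Δt = 1.
t = 1: p = 0.61100 + (-0.17241) = 0.43859
t = 2: p = 0.43859 + (-0.05926) = 0.37933
t = 3: p = 0.37933 + (-0.03208) = 0.34725
t = 4: p = 0.34725 + (-0.01986) = 0.32739
t = 5: p = 0.32739 + (-0.01318) = 0.31420
t = 6: p = 0.31420 + (-0.00912) = 0.30509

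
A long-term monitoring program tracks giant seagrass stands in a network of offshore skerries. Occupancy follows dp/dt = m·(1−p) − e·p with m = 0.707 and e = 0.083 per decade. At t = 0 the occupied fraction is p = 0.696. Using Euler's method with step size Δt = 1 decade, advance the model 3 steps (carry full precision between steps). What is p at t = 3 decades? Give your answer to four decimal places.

Update rule: p ← p + [m·(1−p) − e·p]·Δt with Δt = 1.
step 1: Δp = +0.15716, p = 0.85316
step 2: Δp = +0.03300, p = 0.88616
step 3: Δp = +0.00693, p = 0.89309

0.8931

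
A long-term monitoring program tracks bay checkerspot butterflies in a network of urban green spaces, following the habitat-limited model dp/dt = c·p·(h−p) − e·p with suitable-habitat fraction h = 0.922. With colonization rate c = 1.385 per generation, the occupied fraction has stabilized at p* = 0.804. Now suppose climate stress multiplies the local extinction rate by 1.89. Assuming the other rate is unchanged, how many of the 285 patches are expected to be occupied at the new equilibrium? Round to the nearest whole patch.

199

Balance c(h−p*) = e gives e = 1.385×(0.922 − 0.80400) = 0.16343.
New p* = 0.922 − e/c = 0.922 − 0.30888/1.38500 = 0.69898.
Expected occupied = 285 × 0.69898 = 199.21 ≈ 199.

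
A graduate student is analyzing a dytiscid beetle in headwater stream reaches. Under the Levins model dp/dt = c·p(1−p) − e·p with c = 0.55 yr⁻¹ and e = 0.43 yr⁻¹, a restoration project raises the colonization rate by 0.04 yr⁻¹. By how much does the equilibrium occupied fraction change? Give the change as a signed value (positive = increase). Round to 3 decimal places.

0.053

Before: p* = 1 − 0.43/0.55 = 0.2182.
After the change, c = 0.59, e = 0.43, so p* = 1 − 0.43/0.59 = 0.2712.
Δp* = 0.2712 − 0.2182 = +0.0530.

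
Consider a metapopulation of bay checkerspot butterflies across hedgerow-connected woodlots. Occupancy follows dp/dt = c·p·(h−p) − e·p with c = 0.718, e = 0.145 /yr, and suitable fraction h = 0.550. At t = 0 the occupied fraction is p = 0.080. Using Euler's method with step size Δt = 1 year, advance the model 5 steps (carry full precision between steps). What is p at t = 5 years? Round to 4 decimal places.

0.1736

Update rule: p ← p + [c·p·(h−p) − e·p]·Δt with Δt = 1.
p: 0.08000 → 0.09540  (Δp = +0.01540)
p: 0.09540 → 0.11270  (Δp = +0.01731)
p: 0.11270 → 0.13175  (Δp = +0.01904)
p: 0.13175 → 0.15221  (Δp = +0.02046)
p: 0.15221 → 0.17361  (Δp = +0.02140)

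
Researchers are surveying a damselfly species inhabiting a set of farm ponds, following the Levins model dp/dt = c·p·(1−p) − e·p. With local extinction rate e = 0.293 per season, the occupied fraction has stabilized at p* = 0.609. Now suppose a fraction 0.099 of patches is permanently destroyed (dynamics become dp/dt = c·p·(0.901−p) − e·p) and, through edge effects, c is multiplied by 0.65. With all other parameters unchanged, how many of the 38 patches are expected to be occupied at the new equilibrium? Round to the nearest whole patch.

11

Balance c(1−p*) = e gives c = e/(1 − 0.60900) = 0.293/0.39100 = 0.74936.
New p* = 0.901 − e/c = 0.901 − 0.29300/0.48708 = 0.29946.
Expected occupied = 38 × 0.29946 = 11.38 ≈ 11.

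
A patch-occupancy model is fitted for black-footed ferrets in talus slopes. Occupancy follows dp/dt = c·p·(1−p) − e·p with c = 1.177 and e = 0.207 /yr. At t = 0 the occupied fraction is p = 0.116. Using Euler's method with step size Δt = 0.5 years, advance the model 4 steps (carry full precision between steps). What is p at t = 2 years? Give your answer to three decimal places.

0.402

Update rule: p ← p + [c·p·(1−p) − e·p]·Δt with Δt = 0.5.
step 1: Δp = +0.04834, p = 0.16434
step 2: Δp = +0.06381, p = 0.22815
step 3: Δp = +0.08002, p = 0.30817
step 4: Δp = +0.09357, p = 0.40175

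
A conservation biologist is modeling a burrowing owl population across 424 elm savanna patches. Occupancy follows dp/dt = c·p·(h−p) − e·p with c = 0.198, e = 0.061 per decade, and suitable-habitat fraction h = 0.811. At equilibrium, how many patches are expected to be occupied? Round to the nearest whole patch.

p* = h − e/c = 0.811 − 0.3081 = 0.5029.
Expected occupied patches = N × p* = 424 × 0.5029 = 213.24 ≈ 213.

213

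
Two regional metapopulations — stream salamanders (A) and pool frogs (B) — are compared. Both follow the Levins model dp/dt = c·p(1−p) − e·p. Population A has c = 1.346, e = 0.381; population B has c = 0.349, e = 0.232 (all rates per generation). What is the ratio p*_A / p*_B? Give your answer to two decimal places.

2.14

A: p*_A = 1 − 0.381/1.346 = 0.7169.
B: p*_B = 1 − 0.232/0.349 = 0.3352.
p*_A / p*_B = 0.7169/0.3352 = 2.1386.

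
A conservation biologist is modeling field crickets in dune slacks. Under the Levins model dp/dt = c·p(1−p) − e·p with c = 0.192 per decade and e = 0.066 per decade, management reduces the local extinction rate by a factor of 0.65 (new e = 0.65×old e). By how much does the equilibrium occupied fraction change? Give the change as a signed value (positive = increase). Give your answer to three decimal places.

0.120

Before: p* = 1 − 0.066/0.192 = 0.6562.
After the change, c = 0.192, e = 0.0429, so p* = 1 − 0.0429/0.192 = 0.7766.
Δp* = 0.7766 − 0.6562 = +0.1203.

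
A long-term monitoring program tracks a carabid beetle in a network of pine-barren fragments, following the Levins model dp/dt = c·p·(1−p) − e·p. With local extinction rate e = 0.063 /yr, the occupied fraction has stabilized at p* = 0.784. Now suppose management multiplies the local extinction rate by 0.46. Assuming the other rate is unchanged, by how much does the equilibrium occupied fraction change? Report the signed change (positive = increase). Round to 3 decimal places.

Balance c(1−p*) = e gives c = e/(1 − 0.78400) = 0.063/0.21600 = 0.29167.
New p* = 1 − e/c = 1 − 0.02898/0.29167 = 0.90064.
Δp* = 0.90064 − 0.78400 = +0.11664.

0.117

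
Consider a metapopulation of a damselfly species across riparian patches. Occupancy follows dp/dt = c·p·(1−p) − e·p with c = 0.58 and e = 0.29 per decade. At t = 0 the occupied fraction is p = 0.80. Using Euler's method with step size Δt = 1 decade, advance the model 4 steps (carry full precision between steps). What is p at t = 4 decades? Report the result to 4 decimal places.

Update rule: p ← p + [c·p·(1−p) − e·p]·Δt with Δt = 1.
t = 1: p = 0.80000 + (-0.13920) = 0.66080
t = 2: p = 0.66080 + (-0.06163) = 0.59917
t = 3: p = 0.59917 + (-0.03446) = 0.56471
t = 4: p = 0.56471 + (-0.02119) = 0.54351

0.5435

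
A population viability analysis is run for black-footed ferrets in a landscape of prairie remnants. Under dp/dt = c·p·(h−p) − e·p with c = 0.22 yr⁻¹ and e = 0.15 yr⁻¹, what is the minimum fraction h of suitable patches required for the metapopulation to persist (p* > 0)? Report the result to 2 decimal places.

p* = h − e/c is positive only when h > e/c.
h_min = e/c = 0.15/0.22 = 0.6818.

0.68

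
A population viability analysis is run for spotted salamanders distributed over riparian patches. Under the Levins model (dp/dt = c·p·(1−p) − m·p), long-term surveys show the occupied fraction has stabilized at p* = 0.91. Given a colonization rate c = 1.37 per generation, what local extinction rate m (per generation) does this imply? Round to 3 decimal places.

0.123

At equilibrium c(1−p*) = m.
m = 1.37 × (1 − 0.91) = 1.37 × 0.0900 = 0.1233.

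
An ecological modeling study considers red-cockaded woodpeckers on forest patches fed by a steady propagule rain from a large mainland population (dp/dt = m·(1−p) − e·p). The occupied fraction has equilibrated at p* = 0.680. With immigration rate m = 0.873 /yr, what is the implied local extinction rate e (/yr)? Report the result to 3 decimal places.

At equilibrium m(1−p*) = e·p*, so e = m(1−p*)/p*.
e = 0.873 × 0.3200 / 0.680 = 0.4108.

0.411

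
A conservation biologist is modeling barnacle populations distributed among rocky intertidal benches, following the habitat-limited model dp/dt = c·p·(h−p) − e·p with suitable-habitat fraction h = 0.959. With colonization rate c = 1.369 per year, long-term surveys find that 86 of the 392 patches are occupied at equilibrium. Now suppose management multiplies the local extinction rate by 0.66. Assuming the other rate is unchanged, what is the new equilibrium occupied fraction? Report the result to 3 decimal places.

0.471

Observed p* = 86/392 = 0.21939.
Balance c(h−p*) = e gives e = 1.369×(0.959 − 0.21939) = 1.01253.
New p* = 0.959 − e/c = 0.959 − 0.66827/1.36900 = 0.47086.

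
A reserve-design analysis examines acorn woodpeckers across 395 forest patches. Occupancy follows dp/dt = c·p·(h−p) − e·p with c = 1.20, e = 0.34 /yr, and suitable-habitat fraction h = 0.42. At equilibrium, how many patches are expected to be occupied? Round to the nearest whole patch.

p* = h − e/c = 0.42 − 0.2833 = 0.1367.
Expected occupied patches = N × p* = 395 × 0.1367 = 53.98 ≈ 54.

54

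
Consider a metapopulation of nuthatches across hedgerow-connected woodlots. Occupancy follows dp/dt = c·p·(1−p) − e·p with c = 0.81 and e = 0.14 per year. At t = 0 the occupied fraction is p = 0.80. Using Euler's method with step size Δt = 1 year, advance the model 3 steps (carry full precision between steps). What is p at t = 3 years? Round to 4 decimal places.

0.8261

Update rule: p ← p + [c·p·(1−p) − e·p]·Δt with Δt = 1.
t = 1: p = 0.80000 + (+0.01760) = 0.81760
t = 2: p = 0.81760 + (+0.00633) = 0.82393
t = 3: p = 0.82393 + (+0.00215) = 0.82609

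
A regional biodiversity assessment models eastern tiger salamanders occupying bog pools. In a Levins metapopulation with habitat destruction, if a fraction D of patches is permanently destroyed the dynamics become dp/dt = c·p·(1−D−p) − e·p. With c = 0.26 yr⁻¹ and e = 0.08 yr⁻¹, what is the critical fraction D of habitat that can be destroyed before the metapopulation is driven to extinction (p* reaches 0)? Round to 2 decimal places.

0.69

The nontrivial equilibrium is p* = (1−D) − e/c; extinction occurs when this hits zero.
So D_crit = 1 − e/c = 1 − 0.08/0.26 = 1 − 0.3077 = 0.6923.
Note this equals the original equilibrium occupancy — the Levins extinction-debt result.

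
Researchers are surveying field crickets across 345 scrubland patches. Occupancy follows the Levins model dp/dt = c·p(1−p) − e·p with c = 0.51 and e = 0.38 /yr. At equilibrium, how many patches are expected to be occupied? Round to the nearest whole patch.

88

p* = 1 − e/c = 1 − 0.38/0.51 = 0.2549.
Expected occupied patches = N × p* = 345 × 0.2549 = 87.94 ≈ 88.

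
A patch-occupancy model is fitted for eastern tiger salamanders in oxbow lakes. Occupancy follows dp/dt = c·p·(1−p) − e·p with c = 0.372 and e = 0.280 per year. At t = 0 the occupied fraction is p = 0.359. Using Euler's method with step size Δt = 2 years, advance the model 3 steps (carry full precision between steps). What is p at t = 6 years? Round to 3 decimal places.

Update rule: p ← p + [c·p·(1−p) − e·p]·Δt with Δt = 2.
t = 2: p = 0.35900 + (-0.02983) = 0.32917
t = 4: p = 0.32917 + (-0.02005) = 0.30912
t = 6: p = 0.30912 + (-0.01422) = 0.29491

0.295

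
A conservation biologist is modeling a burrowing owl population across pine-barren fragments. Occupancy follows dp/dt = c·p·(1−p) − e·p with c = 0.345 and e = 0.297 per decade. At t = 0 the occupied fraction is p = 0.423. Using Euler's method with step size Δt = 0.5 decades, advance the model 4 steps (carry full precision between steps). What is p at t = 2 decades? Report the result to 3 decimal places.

Update rule: p ← p + [c·p·(1−p) − e·p]·Δt with Δt = 0.5.
  1  |  dp/dt·Δt = -0.020713  |  p_1 = 0.402287
  2  |  dp/dt·Δt = -0.018262  |  p_2 = 0.384025
  3  |  dp/dt·Δt = -0.016223  |  p_3 = 0.367802
  4  |  dp/dt·Δt = -0.014508  |  p_4 = 0.353294

0.353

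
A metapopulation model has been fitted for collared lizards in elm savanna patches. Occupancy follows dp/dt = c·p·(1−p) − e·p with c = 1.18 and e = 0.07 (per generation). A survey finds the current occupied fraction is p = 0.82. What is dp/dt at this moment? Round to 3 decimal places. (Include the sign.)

0.117

Colonization term: c·p·(1−p) = 1.18×0.82×0.1800 = 0.17417.
Extinction term: e·p = 0.05740.
dp/dt = 0.17417 − 0.05740 = 0.11677.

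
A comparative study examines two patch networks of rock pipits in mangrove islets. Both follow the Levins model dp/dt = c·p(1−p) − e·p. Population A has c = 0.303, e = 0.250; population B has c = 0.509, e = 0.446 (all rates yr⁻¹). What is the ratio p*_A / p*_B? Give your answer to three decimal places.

1.413

A: p*_A = 1 − 0.250/0.303 = 0.1749.
B: p*_B = 1 − 0.446/0.509 = 0.1238.
p*_A / p*_B = 0.1749/0.1238 = 1.4132.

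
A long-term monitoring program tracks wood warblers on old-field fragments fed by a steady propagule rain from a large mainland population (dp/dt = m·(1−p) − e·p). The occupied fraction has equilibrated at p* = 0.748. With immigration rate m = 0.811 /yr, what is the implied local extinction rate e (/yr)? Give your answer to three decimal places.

At equilibrium m(1−p*) = e·p*, so e = m(1−p*)/p*.
e = 0.811 × 0.2520 / 0.748 = 0.2732.

0.273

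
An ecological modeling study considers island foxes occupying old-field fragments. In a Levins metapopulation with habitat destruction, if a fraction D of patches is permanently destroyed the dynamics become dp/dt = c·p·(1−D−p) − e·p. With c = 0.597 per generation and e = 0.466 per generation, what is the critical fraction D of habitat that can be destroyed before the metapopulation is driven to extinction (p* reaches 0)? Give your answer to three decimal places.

0.219

The nontrivial equilibrium is p* = (1−D) − e/c; extinction occurs when this hits zero.
So D_crit = 1 − e/c = 1 − 0.466/0.597 = 1 − 0.7806 = 0.2194.
Note this equals the original equilibrium occupancy — the Levins extinction-debt result.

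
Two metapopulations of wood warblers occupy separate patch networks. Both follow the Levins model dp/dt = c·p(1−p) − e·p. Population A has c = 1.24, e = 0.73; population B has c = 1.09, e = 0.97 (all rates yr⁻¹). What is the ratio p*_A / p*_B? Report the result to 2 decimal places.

A: p*_A = 1 − 0.73/1.24 = 0.4113.
B: p*_B = 1 − 0.97/1.09 = 0.1101.
p*_A / p*_B = 0.4113/0.1101 = 3.7359.

3.74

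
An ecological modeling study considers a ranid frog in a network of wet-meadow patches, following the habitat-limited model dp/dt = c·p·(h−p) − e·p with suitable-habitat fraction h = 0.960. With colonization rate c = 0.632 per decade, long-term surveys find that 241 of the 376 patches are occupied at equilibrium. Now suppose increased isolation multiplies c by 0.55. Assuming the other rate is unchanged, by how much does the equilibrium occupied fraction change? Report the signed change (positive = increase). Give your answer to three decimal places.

Observed p* = 241/376 = 0.64096.
Balance c(h−p*) = e gives e = 0.632×(0.96 − 0.64096) = 0.20163.
New p* = 0.96 − e/c = 0.96 − 0.20163/0.34760 = 0.37994.
Δp* = 0.37994 − 0.64096 = -0.26102.

-0.261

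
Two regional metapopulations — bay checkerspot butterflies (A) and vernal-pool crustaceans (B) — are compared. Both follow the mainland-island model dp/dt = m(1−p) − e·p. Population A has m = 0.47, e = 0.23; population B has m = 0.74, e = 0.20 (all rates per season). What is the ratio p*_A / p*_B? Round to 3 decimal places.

A: p*_A = m/(m+e) = 0.47/0.7000 = 0.6714.
B: p*_B = 0.74/0.9400 = 0.7872.
p*_A / p*_B = 0.6714/0.7872 = 0.8529.

0.853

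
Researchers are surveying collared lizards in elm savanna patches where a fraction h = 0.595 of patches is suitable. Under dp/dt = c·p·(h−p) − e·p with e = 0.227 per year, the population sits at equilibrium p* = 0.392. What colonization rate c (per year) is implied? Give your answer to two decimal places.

1.12

At equilibrium c(h−p*) = e, so c = e/(h−p*).
c = 0.227/(0.595 − 0.392) = 0.227/0.2030 = 1.1182.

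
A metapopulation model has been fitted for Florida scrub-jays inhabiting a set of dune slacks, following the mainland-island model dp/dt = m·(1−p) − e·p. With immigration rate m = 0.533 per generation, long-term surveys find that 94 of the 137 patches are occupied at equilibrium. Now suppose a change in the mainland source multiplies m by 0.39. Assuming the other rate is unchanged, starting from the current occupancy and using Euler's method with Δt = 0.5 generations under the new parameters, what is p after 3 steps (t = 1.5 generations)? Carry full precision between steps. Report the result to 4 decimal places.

0.5650

Observed p* = 94/137 = 0.68613.
Balance m(1−p*) = e·p* gives e = m(1−p*)/p* = 0.533×0.31387/0.68613 = 0.24382.
Starting from p₀ = 0.68613; update p ← p + (dp/dt)·Δt with the new parameters.
t = 0.5: p = 0.68613 + (-0.05102) = 0.63511
t = 1: p = 0.63511 + (-0.03950) = 0.59561
t = 1.5: p = 0.59561 + (-0.03058) = 0.56503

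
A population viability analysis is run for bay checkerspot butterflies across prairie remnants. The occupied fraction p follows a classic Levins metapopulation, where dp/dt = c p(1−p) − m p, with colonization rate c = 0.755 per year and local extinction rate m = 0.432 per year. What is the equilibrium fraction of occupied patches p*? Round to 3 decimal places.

0.428

At equilibrium, colonization balances extinction: c·p*·(1−p*) = m·p*.
So p* = 1 − m/c = 1 − 0.432/0.755 = 1 − 0.5722 = 0.4278.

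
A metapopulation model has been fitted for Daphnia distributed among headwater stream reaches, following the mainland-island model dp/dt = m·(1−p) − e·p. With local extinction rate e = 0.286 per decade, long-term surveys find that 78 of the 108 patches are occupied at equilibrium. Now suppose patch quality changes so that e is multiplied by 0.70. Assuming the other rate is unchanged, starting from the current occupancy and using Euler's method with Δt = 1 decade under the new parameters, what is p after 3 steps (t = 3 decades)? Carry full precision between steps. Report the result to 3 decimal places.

0.788

Observed p* = 78/108 = 0.72222.
Balance m(1−p*) = e·p* gives m = e·p*/(1−p*) = 0.286×0.72222/0.27778 = 0.74360.
Starting from p₀ = 0.72222; update p ← p + (dp/dt)·Δt with the new parameters.
  1  |  dp/dt·Δt = +0.061967  |  p_1 = 0.784189
  2  |  dp/dt·Δt = +0.003483  |  p_2 = 0.787671
  3  |  dp/dt·Δt = +0.000196  |  p_3 = 0.787867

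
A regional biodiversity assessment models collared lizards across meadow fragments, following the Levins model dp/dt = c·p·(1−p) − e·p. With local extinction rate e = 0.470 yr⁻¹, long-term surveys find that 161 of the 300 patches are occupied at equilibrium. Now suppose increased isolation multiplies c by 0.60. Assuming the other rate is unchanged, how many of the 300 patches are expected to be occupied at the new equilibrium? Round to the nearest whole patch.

68

Observed p* = 161/300 = 0.53667.
Balance c(1−p*) = e gives c = e/(1 − 0.53667) = 0.470/0.46333 = 1.01440.
New p* = 1 − e/c = 1 − 0.47000/0.60864 = 0.22779.
Expected occupied = 300 × 0.22779 = 68.34 ≈ 68.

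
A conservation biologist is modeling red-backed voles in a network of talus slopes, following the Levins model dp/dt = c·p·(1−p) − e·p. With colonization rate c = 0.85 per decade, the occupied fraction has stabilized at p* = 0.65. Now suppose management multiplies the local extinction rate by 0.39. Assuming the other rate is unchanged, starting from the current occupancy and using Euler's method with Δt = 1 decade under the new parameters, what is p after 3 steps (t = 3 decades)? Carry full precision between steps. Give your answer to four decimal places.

Balance c(1−p*) = e gives e = 0.85×(1 − 0.65000) = 0.29750.
Starting from p₀ = 0.65000; update p ← p + (dp/dt)·Δt with the new parameters.
  1  |  dp/dt·Δt = +0.117959  |  p_1 = 0.767959
  2  |  dp/dt·Δt = +0.062366  |  p_2 = 0.830325
  3  |  dp/dt·Δt = +0.023414  |  p_3 = 0.853739

0.8537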